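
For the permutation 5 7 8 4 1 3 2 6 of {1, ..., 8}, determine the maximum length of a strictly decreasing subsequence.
4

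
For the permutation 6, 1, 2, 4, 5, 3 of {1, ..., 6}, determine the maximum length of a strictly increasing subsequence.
4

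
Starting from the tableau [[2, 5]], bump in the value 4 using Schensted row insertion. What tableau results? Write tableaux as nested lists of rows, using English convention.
In row 1, 4 replaces 5 (the leftmost entry greater than 4); 5 is bumped to row 2. 5 starts a new row 2. The new tableau is [[2, 4], [5]].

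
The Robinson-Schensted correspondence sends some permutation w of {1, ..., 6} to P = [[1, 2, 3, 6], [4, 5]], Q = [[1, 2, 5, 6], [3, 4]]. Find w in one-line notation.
4 5 1 2 3 6

Reverse the RSK construction: for i from n down to 1, find the cell of Q containing i, remove the entry at that cell from P, and reverse-bump it up through P; the value ejected from row 1 is w(i).

Step i=6: Q has 6 at row 1, column 4; remove that cell from P, ejecting 6. So w(6) = 6. P is now [[1, 2, 3], [4, 5]].
Step i=5: Q has 5 at row 1, column 3; remove that cell from P, ejecting 3. So w(5) = 3. P is now [[1, 2], [4, 5]].
Step i=4: Q has 4 at row 2, column 2; remove 5 from row 2 of P and reverse-bump: 5 enters row 1 and ejects 2. So w(4) = 2. P is now [[1, 5], [4]].
Step i=3: Q has 3 at row 2, column 1; remove 4 from row 2 of P and reverse-bump: 4 enters row 1 and ejects 1. So w(3) = 1. P is now [[4, 5]].
Step i=2: Q has 2 at row 1, column 2; remove that cell from P, ejecting 5. So w(2) = 5. P is now [[4]].
Step i=1: Q has 1 at row 1, column 1; remove that cell from P, ejecting 4. So w(1) = 4. P is now [].

So w = 4 5 1 2 3 6.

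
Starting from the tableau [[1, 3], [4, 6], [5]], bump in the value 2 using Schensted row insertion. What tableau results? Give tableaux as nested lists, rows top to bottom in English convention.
In row 1, 2 replaces 3 (the leftmost entry greater than 2); 3 is bumped to row 2. In row 2, 3 replaces 4 (the leftmost entry greater than 3); 4 is bumped to row 3. In row 3, 4 replaces 5 (the leftmost entry greater than 4); 5 is bumped to row 4. 5 starts a new row 4. The new tableau is [[1, 2], [3, 6], [4], [5]].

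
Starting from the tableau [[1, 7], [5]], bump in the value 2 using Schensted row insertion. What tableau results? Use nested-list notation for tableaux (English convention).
In row 1, 2 replaces 7 (the leftmost entry greater than 2); 7 is bumped to row 2. 7 is appended to row 2. The new tableau is [[1, 2], [5, 7]].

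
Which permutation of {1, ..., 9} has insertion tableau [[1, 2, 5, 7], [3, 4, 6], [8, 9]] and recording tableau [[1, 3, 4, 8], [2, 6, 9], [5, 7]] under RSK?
8 3 4 9 1 6 2 7 5

Reverse the RSK construction: for i from n down to 1, find the cell of Q containing i, remove the entry at that cell from P, and reverse-bump it up through P; the value ejected from row 1 is w(i).

Step i=9: Q has 9 at row 2, column 3; remove 6 from row 2 of P and reverse-bump: 6 enters row 1 and ejects 5. So w(9) = 5. P is now [[1, 2, 6, 7], [3, 4], [8, 9]].
Step i=8: Q has 8 at row 1, column 4; remove that cell from P, ejecting 7. So w(8) = 7. P is now [[1, 2, 6], [3, 4], [8, 9]].
Step i=7: Q has 7 at row 3, column 2; remove 9 from row 3 of P and reverse-bump: 9 enters row 2 and ejects 4; 4 enters row 1 and ejects 2. So w(7) = 2. P is now [[1, 4, 6], [3, 9], [8]].
Step i=6: Q has 6 at row 2, column 2; remove 9 from row 2 of P and reverse-bump: 9 enters row 1 and ejects 6. So w(6) = 6. P is now [[1, 4, 9], [3], [8]].
Step i=5: Q has 5 at row 3, column 1; remove 8 from row 3 of P and reverse-bump: 8 enters row 2 and ejects 3; 3 enters row 1 and ejects 1. So w(5) = 1. P is now [[3, 4, 9], [8]].
Step i=4: Q has 4 at row 1, column 3; remove that cell from P, ejecting 9. So w(4) = 9. P is now [[3, 4], [8]].
Step i=3: Q has 3 at row 1, column 2; remove that cell from P, ejecting 4. So w(3) = 4. P is now [[3], [8]].
Step i=2: Q has 2 at row 2, column 1; remove 8 from row 2 of P and reverse-bump: 8 enters row 1 and ejects 3. So w(2) = 3. P is now [[8]].
Step i=1: Q has 1 at row 1, column 1; remove that cell from P, ejecting 8. So w(1) = 8. P is now [].

So w = 8 3 4 9 1 6 2 7 5.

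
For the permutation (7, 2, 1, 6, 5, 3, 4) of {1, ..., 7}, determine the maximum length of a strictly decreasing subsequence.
4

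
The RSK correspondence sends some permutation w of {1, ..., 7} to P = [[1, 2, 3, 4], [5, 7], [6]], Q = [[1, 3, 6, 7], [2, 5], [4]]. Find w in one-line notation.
6 5 7 1 2 3 4

Reverse the RSK construction: for i from n down to 1, find the cell of Q containing i, remove the entry at that cell from P, and reverse-bump it up through P; the value ejected from row 1 is w(i).

Step i=7: Q has 7 at row 1, column 4; remove that cell from P, ejecting 4. So w(7) = 4. P is now [[1, 2, 3], [5, 7], [6]].
Step i=6: Q has 6 at row 1, column 3; remove that cell from P, ejecting 3. So w(6) = 3. P is now [[1, 2], [5, 7], [6]].
Step i=5: Q has 5 at row 2, column 2; remove 7 from row 2 of P and reverse-bump: 7 enters row 1 and ejects 2. So w(5) = 2. P is now [[1, 7], [5], [6]].
Step i=4: Q has 4 at row 3, column 1; remove 6 from row 3 of P and reverse-bump: 6 enters row 2 and ejects 5; 5 enters row 1 and ejects 1. So w(4) = 1. P is now [[5, 7], [6]].
Step i=3: Q has 3 at row 1, column 2; remove that cell from P, ejecting 7. So w(3) = 7. P is now [[5], [6]].
Step i=2: Q has 2 at row 2, column 1; remove 6 from row 2 of P and reverse-bump: 6 enters row 1 and ejects 5. So w(2) = 5. P is now [[6]].
Step i=1: Q has 1 at row 1, column 1; remove that cell from P, ejecting 6. So w(1) = 6. P is now [].

So w = 6 5 7 1 2 3 4.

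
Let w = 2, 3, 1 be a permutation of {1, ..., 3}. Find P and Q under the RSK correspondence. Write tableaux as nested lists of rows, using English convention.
Insert each entry of the permutation into P by Schensted row insertion, recording in Q the position of each new cell.

Insert 2: appended to row 1. P = [[2]].
Insert 3: appended to row 1. P = [[2, 3]].
Insert 1: 1 bumps 2 from row 1; 2 starts row 2. P = [[1, 3], [2]].

So P = [[1, 3], [2]], Q = [[1, 2], [3]].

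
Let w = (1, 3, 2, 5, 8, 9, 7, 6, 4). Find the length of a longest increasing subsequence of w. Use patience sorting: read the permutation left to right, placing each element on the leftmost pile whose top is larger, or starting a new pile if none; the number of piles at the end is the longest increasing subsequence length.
1: new pile. tops = [1]
3: new pile. tops = [1, 3]
2: onto pile 2 (replacing 3). tops = [1, 2]
5: new pile. tops = [1, 2, 5]
8: new pile. tops = [1, 2, 5, 8]
9: new pile. tops = [1, 2, 5, 8, 9]
7: onto pile 4 (replacing 8). tops = [1, 2, 5, 7, 9]
6: onto pile 4 (replacing 7). tops = [1, 2, 5, 6, 9]
4: onto pile 3 (replacing 5). tops = [1, 2, 4, 6, 9]

5 piles, so the longest increasing subsequence has length 5.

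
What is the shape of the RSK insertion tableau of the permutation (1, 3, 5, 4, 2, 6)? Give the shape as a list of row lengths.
[4, 1, 1]

Row-insert each entry into an empty tableau.

After inserting 1: P = [[1]].
After inserting 3: P = [[1, 3]].
After inserting 5: P = [[1, 3, 5]].
After inserting 4: P = [[1, 3, 4], [5]].
After inserting 2: P = [[1, 2, 4], [3], [5]].
After inserting 6: P = [[1, 2, 4, 6], [3], [5]].

The final insertion tableau P = [[1, 2, 4, 6], [3], [5]] has shape [4, 1, 1].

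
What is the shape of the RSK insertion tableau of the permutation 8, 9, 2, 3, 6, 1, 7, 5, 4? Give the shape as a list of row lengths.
Row-insert each entry into an empty tableau.

After inserting 8: P = [[8]].
After inserting 9: P = [[8, 9]].
After inserting 2: P = [[2, 9], [8]].
After inserting 3: P = [[2, 3], [8, 9]].
After inserting 6: P = [[2, 3, 6], [8, 9]].
After inserting 1: P = [[1, 3, 6], [2, 9], [8]].
After inserting 7: P = [[1, 3, 6, 7], [2, 9], [8]].
After inserting 5: P = [[1, 3, 5, 7], [2, 6], [8, 9]].
After inserting 4: P = [[1, 3, 4, 7], [2, 5], [6, 9], [8]].

The final insertion tableau P = [[1, 3, 4, 7], [2, 5], [6, 9], [8]] has shape [4, 2, 2, 1].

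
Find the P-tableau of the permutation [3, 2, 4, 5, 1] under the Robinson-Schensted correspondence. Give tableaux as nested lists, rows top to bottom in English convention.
Insert 3: appended to row 1. P = [[3]].
Insert 2: 2 bumps 3 from row 1; 3 starts row 2. P = [[2], [3]].
Insert 4: appended to row 1. P = [[2, 4], [3]].
Insert 5: appended to row 1. P = [[2, 4, 5], [3]].
Insert 1: 1 bumps 2 from row 1; 2 bumps 3 from row 2; 3 starts row 3. P = [[1, 4, 5], [2], [3]].

So P = [[1, 4, 5], [2], [3]].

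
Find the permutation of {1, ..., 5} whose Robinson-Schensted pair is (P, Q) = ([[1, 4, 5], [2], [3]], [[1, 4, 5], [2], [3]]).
3 2 1 4 5

Reverse the RSK construction: for i from n down to 1, find the cell of Q containing i, remove the entry at that cell from P, and reverse-bump it up through P; the value ejected from row 1 is w(i).

Step i=5: Q has 5 at row 1, column 3; remove that cell from P, ejecting 5. So w(5) = 5. P is now [[1, 4], [2], [3]].
Step i=4: Q has 4 at row 1, column 2; remove that cell from P, ejecting 4. So w(4) = 4. P is now [[1], [2], [3]].
Step i=3: Q has 3 at row 3, column 1; remove 3 from row 3 of P and reverse-bump: 3 enters row 2 and ejects 2; 2 enters row 1 and ejects 1. So w(3) = 1. P is now [[2], [3]].
Step i=2: Q has 2 at row 2, column 1; remove 3 from row 2 of P and reverse-bump: 3 enters row 1 and ejects 2. So w(2) = 2. P is now [[3]].
Step i=1: Q has 1 at row 1, column 1; remove that cell from P, ejecting 3. So w(1) = 3. P is now [].

So w = 3 2 1 4 5.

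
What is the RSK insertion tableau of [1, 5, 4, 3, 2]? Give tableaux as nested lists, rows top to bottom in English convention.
P = [[1, 2], [3], [4], [5]]

Insert 1: appended to row 1. P = [[1]].
Insert 5: appended to row 1. P = [[1, 5]].
Insert 4: 4 bumps 5 from row 1; 5 starts row 2. P = [[1, 4], [5]].
Insert 3: 3 bumps 4 from row 1; 4 bumps 5 from row 2; 5 starts row 3. P = [[1, 3], [4], [5]].
Insert 2: 2 bumps 3 from row 1; 3 bumps 4 from row 2; 4 bumps 5 from row 3; 5 starts row 4. P = [[1, 2], [3], [4], [5]].

So P = [[1, 2], [3], [4], [5]].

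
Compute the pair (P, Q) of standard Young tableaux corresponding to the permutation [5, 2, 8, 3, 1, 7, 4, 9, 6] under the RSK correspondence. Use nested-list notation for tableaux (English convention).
Insert each entry of the permutation into P by Schensted row insertion, recording in Q the position of each new cell.

Insert 5: appended to row 1. P = [[5]].
Insert 2: 2 bumps 5 from row 1; 5 starts row 2. P = [[2], [5]].
Insert 8: appended to row 1. P = [[2, 8], [5]].
Insert 3: 3 bumps 8 from row 1; 8 appends to row 2. P = [[2, 3], [5, 8]].
Insert 1: 1 bumps 2 from row 1; 2 bumps 5 from row 2; 5 starts row 3. P = [[1, 3], [2, 8], [5]].
Insert 7: appended to row 1. P = [[1, 3, 7], [2, 8], [5]].
Insert 4: 4 bumps 7 from row 1; 7 bumps 8 from row 2; 8 appends to row 3. P = [[1, 3, 4], [2, 7], [5, 8]].
Insert 9: appended to row 1. P = [[1, 3, 4, 9], [2, 7], [5, 8]].
Insert 6: 6 bumps 9 from row 1; 9 appends to row 2. P = [[1, 3, 4, 6], [2, 7, 9], [5, 8]].

So P = [[1, 3, 4, 6], [2, 7, 9], [5, 8]], Q = [[1, 3, 6, 8], [2, 4, 9], [5, 7]].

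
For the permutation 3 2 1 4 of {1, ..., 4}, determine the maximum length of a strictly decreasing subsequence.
3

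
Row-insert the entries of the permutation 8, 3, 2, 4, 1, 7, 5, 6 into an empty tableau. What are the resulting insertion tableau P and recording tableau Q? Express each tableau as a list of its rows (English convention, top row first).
Insert each entry of the permutation into P by Schensted row insertion, recording in Q the position of each new cell.

Insert 8: appended to row 1. P = [[8]].
Insert 3: 3 bumps 8 from row 1; 8 starts row 2. P = [[3], [8]].
Insert 2: 2 bumps 3 from row 1; 3 bumps 8 from row 2; 8 starts row 3. P = [[2], [3], [8]].
Insert 4: appended to row 1. P = [[2, 4], [3], [8]].
Insert 1: 1 bumps 2 from row 1; 2 bumps 3 from row 2; 3 bumps 8 from row 3; 8 starts row 4. P = [[1, 4], [2], [3], [8]].
Insert 7: appended to row 1. P = [[1, 4, 7], [2], [3], [8]].
Insert 5: 5 bumps 7 from row 1; 7 appends to row 2. P = [[1, 4, 5], [2, 7], [3], [8]].
Insert 6: appended to row 1. P = [[1, 4, 5, 6], [2, 7], [3], [8]].

So P = [[1, 4, 5, 6], [2, 7], [3], [8]], Q = [[1, 4, 6, 8], [2, 7], [3], [5]].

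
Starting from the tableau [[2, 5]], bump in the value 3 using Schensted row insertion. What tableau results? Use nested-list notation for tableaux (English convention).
[[2, 3], [5]]

In row 1, 3 replaces 5 (the leftmost entry greater than 3); 5 is bumped to row 2. 5 starts a new row 2. The new tableau is [[2, 3], [5]].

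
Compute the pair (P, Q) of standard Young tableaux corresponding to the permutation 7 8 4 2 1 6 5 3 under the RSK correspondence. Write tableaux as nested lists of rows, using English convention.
Insert each entry of the permutation into P by Schensted row insertion, recording in Q the position of each new cell.

Insert 7: appended to row 1. P = [[7]].
Insert 8: appended to row 1. P = [[7, 8]].
Insert 4: 4 bumps 7 from row 1; 7 starts row 2. P = [[4, 8], [7]].
Insert 2: 2 bumps 4 from row 1; 4 bumps 7 from row 2; 7 starts row 3. P = [[2, 8], [4], [7]].
Insert 1: 1 bumps 2 from row 1; 2 bumps 4 from row 2; 4 bumps 7 from row 3; 7 starts row 4. P = [[1, 8], [2], [4], [7]].
Insert 6: 6 bumps 8 from row 1; 8 appends to row 2. P = [[1, 6], [2, 8], [4], [7]].
Insert 5: 5 bumps 6 from row 1; 6 bumps 8 from row 2; 8 appends to row 3. P = [[1, 5], [2, 6], [4, 8], [7]].
Insert 3: 3 bumps 5 from row 1; 5 bumps 6 from row 2; 6 bumps 8 from row 3; 8 appends to row 4. P = [[1, 3], [2, 5], [4, 6], [7, 8]].

So P = [[1, 3], [2, 5], [4, 6], [7, 8]], Q = [[1, 2], [3, 6], [4, 7], [5, 8]].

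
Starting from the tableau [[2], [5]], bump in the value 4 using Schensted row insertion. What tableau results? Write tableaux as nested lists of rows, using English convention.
[[2, 4], [5]]

4 is larger than every entry of row 1, so it is appended to row 1. The new tableau is [[2, 4], [5]].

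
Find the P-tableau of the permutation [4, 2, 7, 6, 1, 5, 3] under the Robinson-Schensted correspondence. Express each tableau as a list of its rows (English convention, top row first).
P = [[1, 3], [2, 5], [4, 6], [7]]

Insert 4: appended to row 1. P = [[4]].
Insert 2: 2 bumps 4 from row 1; 4 starts row 2. P = [[2], [4]].
Insert 7: appended to row 1. P = [[2, 7], [4]].
Insert 6: 6 bumps 7 from row 1; 7 appends to row 2. P = [[2, 6], [4, 7]].
Insert 1: 1 bumps 2 from row 1; 2 bumps 4 from row 2; 4 starts row 3. P = [[1, 6], [2, 7], [4]].
Insert 5: 5 bumps 6 from row 1; 6 bumps 7 from row 2; 7 appends to row 3. P = [[1, 5], [2, 6], [4, 7]].
Insert 3: 3 bumps 5 from row 1; 5 bumps 6 from row 2; 6 bumps 7 from row 3; 7 starts row 4. P = [[1, 3], [2, 5], [4, 6], [7]].

So P = [[1, 3], [2, 5], [4, 6], [7]].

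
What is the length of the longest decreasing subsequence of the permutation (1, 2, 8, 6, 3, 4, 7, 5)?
3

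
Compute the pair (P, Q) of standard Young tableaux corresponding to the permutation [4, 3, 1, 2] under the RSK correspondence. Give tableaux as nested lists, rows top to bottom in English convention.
P = [[1, 2], [3], [4]], Q = [[1, 4], [2], [3]]

Insert each entry of the permutation into P by Schensted row insertion, recording in Q the position of each new cell.

After inserting 4: P = [[4]].
After inserting 3: P = [[3], [4]].
After inserting 1: P = [[1], [3], [4]].
After inserting 2: P = [[1, 2], [3], [4]].

So P = [[1, 2], [3], [4]], Q = [[1, 4], [2], [3]].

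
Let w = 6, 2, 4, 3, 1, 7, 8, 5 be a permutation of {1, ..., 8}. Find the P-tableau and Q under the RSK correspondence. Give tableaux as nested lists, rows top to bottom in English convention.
Insert each entry of the permutation into P by Schensted row insertion, recording in Q the position of each new cell.

Insert 6: appended to row 1. P = [[6]].
Insert 2: 2 bumps 6 from row 1; 6 starts row 2. P = [[2], [6]].
Insert 4: appended to row 1. P = [[2, 4], [6]].
Insert 3: 3 bumps 4 from row 1; 4 bumps 6 from row 2; 6 starts row 3. P = [[2, 3], [4], [6]].
Insert 1: 1 bumps 2 from row 1; 2 bumps 4 from row 2; 4 bumps 6 from row 3; 6 starts row 4. P = [[1, 3], [2], [4], [6]].
Insert 7: appended to row 1. P = [[1, 3, 7], [2], [4], [6]].
Insert 8: appended to row 1. P = [[1, 3, 7, 8], [2], [4], [6]].
Insert 5: 5 bumps 7 from row 1; 7 appends to row 2. P = [[1, 3, 5, 8], [2, 7], [4], [6]].

So P = [[1, 3, 5, 8], [2, 7], [4], [6]], Q = [[1, 3, 6, 7], [2, 8], [4], [5]].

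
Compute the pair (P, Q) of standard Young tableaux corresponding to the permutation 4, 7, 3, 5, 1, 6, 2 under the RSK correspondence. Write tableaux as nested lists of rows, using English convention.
Insert each entry of the permutation into P by Schensted row insertion, recording in Q the position of each new cell.

Insert 4: appended to row 1. P = [[4]], Q = [[1]].
Insert 7: appended to row 1. P = [[4, 7]], Q = [[1, 2]].
Insert 3: 3 bumps 4 from row 1; 4 starts row 2. P = [[3, 7], [4]], Q = [[1, 2], [3]].
Insert 5: 5 bumps 7 from row 1; 7 appends to row 2. P = [[3, 5], [4, 7]], Q = [[1, 2], [3, 4]].
Insert 1: 1 bumps 3 from row 1; 3 bumps 4 from row 2; 4 starts row 3. P = [[1, 5], [3, 7], [4]], Q = [[1, 2], [3, 4], [5]].
Insert 6: appended to row 1. P = [[1, 5, 6], [3, 7], [4]], Q = [[1, 2, 6], [3, 4], [5]].
Insert 2: 2 bumps 5 from row 1; 5 bumps 7 from row 2; 7 appends to row 3. P = [[1, 2, 6], [3, 5], [4, 7]], Q = [[1, 2, 6], [3, 4], [5, 7]].

So P = [[1, 2, 6], [3, 5], [4, 7]], Q = [[1, 2, 6], [3, 4], [5, 7]].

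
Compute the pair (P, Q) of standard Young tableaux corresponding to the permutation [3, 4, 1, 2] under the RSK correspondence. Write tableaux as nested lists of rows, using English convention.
Insert each entry of the permutation into P by Schensted row insertion, recording in Q the position of each new cell.

After inserting 3: P = [[3]].
After inserting 4: P = [[3, 4]].
After inserting 1: P = [[1, 4], [3]].
After inserting 2: P = [[1, 2], [3, 4]].

So P = [[1, 2], [3, 4]], Q = [[1, 2], [3, 4]].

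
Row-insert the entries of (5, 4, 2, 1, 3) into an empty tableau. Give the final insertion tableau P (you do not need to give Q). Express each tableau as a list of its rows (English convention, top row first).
Insert 5: appended to row 1. P = [[5]].
Insert 4: 4 bumps 5 from row 1; 5 starts row 2. P = [[4], [5]].
Insert 2: 2 bumps 4 from row 1; 4 bumps 5 from row 2; 5 starts row 3. P = [[2], [4], [5]].
Insert 1: 1 bumps 2 from row 1; 2 bumps 4 from row 2; 4 bumps 5 from row 3; 5 starts row 4. P = [[1], [2], [4], [5]].
Insert 3: appended to row 1. P = [[1, 3], [2], [4], [5]].

So P = [[1, 3], [2], [4], [5]].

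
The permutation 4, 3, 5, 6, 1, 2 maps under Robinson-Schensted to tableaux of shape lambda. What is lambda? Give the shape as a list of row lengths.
[3, 2, 1]

RSK row insertion gives P = [[1, 2, 6], [3, 5], [4]], which has shape [3, 2, 1].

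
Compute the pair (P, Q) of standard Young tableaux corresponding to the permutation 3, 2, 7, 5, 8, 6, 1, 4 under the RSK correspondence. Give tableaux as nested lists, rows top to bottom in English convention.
P = [[1, 4, 6], [2, 5, 8], [3, 7]], Q = [[1, 3, 5], [2, 4, 6], [7, 8]]

Insert each entry of the permutation into P by Schensted row insertion, recording in Q the position of each new cell.

Insert 3: appended to row 1. P = [[3]].
Insert 2: 2 bumps 3 from row 1; 3 starts row 2. P = [[2], [3]].
Insert 7: appended to row 1. P = [[2, 7], [3]].
Insert 5: 5 bumps 7 from row 1; 7 appends to row 2. P = [[2, 5], [3, 7]].
Insert 8: appended to row 1. P = [[2, 5, 8], [3, 7]].
Insert 6: 6 bumps 8 from row 1; 8 appends to row 2. P = [[2, 5, 6], [3, 7, 8]].
Insert 1: 1 bumps 2 from row 1; 2 bumps 3 from row 2; 3 starts row 3. P = [[1, 5, 6], [2, 7, 8], [3]].
Insert 4: 4 bumps 5 from row 1; 5 bumps 7 from row 2; 7 appends to row 3. P = [[1, 4, 6], [2, 5, 8], [3, 7]].

So P = [[1, 4, 6], [2, 5, 8], [3, 7]], Q = [[1, 3, 5], [2, 4, 6], [7, 8]].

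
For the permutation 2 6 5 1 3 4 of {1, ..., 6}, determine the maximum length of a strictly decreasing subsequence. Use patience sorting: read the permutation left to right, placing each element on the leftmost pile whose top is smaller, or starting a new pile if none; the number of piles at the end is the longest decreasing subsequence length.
2: new pile. tops = [2]
6: onto pile 1 (replacing 2). tops = [6]
5: new pile. tops = [6, 5]
1: new pile. tops = [6, 5, 1]
3: onto pile 3 (replacing 1). tops = [6, 5, 3]
4: onto pile 3 (replacing 3). tops = [6, 5, 4]

3 piles, so the longest decreasing subsequence has length 3.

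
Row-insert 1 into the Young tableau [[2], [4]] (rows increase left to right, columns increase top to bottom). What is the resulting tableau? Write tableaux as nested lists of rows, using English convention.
In row 1, 1 replaces 2 (the leftmost entry greater than 1); 2 is bumped to row 2. In row 2, 2 replaces 4 (the leftmost entry greater than 2); 4 is bumped to row 3. 4 starts a new row 3. The new tableau is [[1], [2], [4]].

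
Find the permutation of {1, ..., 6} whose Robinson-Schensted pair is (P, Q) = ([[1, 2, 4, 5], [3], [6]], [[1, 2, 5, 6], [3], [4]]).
Reverse the RSK construction: for i from n down to 1, find the cell of Q containing i, remove the entry at that cell from P, and reverse-bump it up through P; the value ejected from row 1 is w(i).

Step i=6: Q has 6 at row 1, column 4; remove that cell from P, ejecting 5. So w(6) = 5. P is now [[1, 2, 4], [3], [6]].
Step i=5: Q has 5 at row 1, column 3; remove that cell from P, ejecting 4. So w(5) = 4. P is now [[1, 2], [3], [6]].
Step i=4: Q has 4 at row 3, column 1; remove 6 from row 3 of P and reverse-bump: 6 enters row 2 and ejects 3; 3 enters row 1 and ejects 2. So w(4) = 2. P is now [[1, 3], [6]].
Step i=3: Q has 3 at row 2, column 1; remove 6 from row 2 of P and reverse-bump: 6 enters row 1 and ejects 3. So w(3) = 3. P is now [[1, 6]].
Step i=2: Q has 2 at row 1, column 2; remove that cell from P, ejecting 6. So w(2) = 6. P is now [[1]].
Step i=1: Q has 1 at row 1, column 1; remove that cell from P, ejecting 1. So w(1) = 1. P is now [].

So w = 1 6 3 2 4 5.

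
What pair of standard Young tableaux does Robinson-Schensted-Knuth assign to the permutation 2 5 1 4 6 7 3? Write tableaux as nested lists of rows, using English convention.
Insert each entry of the permutation into P by Schensted row insertion, recording in Q the position of each new cell.

Insert 2: appended to row 1. P = [[2]].
Insert 5: appended to row 1. P = [[2, 5]].
Insert 1: 1 bumps 2 from row 1; 2 starts row 2. P = [[1, 5], [2]].
Insert 4: 4 bumps 5 from row 1; 5 appends to row 2. P = [[1, 4], [2, 5]].
Insert 6: appended to row 1. P = [[1, 4, 6], [2, 5]].
Insert 7: appended to row 1. P = [[1, 4, 6, 7], [2, 5]].
Insert 3: 3 bumps 4 from row 1; 4 bumps 5 from row 2; 5 starts row 3. P = [[1, 3, 6, 7], [2, 4], [5]].

So P = [[1, 3, 6, 7], [2, 4], [5]], Q = [[1, 2, 5, 6], [3, 4], [7]].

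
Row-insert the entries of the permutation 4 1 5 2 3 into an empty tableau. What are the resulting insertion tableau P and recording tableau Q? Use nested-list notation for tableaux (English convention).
P = [[1, 2, 3], [4, 5]], Q = [[1, 3, 5], [2, 4]]

Insert each entry of the permutation into P by Schensted row insertion, recording in Q the position of each new cell.

After inserting 4: P = [[4]].
After inserting 1: P = [[1], [4]].
After inserting 5: P = [[1, 5], [4]].
After inserting 2: P = [[1, 2], [4, 5]].
After inserting 3: P = [[1, 2, 3], [4, 5]].

So P = [[1, 2, 3], [4, 5]], Q = [[1, 3, 5], [2, 4]].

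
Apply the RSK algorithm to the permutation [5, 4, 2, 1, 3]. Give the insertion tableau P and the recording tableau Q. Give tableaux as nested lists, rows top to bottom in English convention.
Insert each entry of the permutation into P by Schensted row insertion, recording in Q the position of each new cell.

Insert 5: appended to row 1. P = [[5]].
Insert 4: 4 bumps 5 from row 1; 5 starts row 2. P = [[4], [5]].
Insert 2: 2 bumps 4 from row 1; 4 bumps 5 from row 2; 5 starts row 3. P = [[2], [4], [5]].
Insert 1: 1 bumps 2 from row 1; 2 bumps 4 from row 2; 4 bumps 5 from row 3; 5 starts row 4. P = [[1], [2], [4], [5]].
Insert 3: appended to row 1. P = [[1, 3], [2], [4], [5]].

So P = [[1, 3], [2], [4], [5]], Q = [[1, 5], [2], [3], [4]].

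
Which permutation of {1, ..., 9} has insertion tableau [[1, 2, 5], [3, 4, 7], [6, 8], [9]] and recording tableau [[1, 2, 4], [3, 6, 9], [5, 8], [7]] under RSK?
Reverse the RSK construction: for i from n down to 1, find the cell of Q containing i, remove the entry at that cell from P, and reverse-bump it up through P; the value ejected from row 1 is w(i).

Step i=9: Q has 9 at row 2, column 3; remove 7 from row 2 of P and reverse-bump: 7 enters row 1 and ejects 5. So w(9) = 5. P is now [[1, 2, 7], [3, 4], [6, 8], [9]].
Step i=8: Q has 8 at row 3, column 2; remove 8 from row 3 of P and reverse-bump: 8 enters row 2 and ejects 4; 4 enters row 1 and ejects 2. So w(8) = 2. P is now [[1, 4, 7], [3, 8], [6], [9]].
Step i=7: Q has 7 at row 4, column 1; remove 9 from row 4 of P and reverse-bump: 9 enters row 3 and ejects 6; 6 enters row 2 and ejects 3; 3 enters row 1 and ejects 1. So w(7) = 1. P is now [[3, 4, 7], [6, 8], [9]].
Step i=6: Q has 6 at row 2, column 2; remove 8 from row 2 of P and reverse-bump: 8 enters row 1 and ejects 7. So w(6) = 7. P is now [[3, 4, 8], [6], [9]].
Step i=5: Q has 5 at row 3, column 1; remove 9 from row 3 of P and reverse-bump: 9 enters row 2 and ejects 6; 6 enters row 1 and ejects 4. So w(5) = 4. P is now [[3, 6, 8], [9]].
Step i=4: Q has 4 at row 1, column 3; remove that cell from P, ejecting 8. So w(4) = 8. P is now [[3, 6], [9]].
Step i=3: Q has 3 at row 2, column 1; remove 9 from row 2 of P and reverse-bump: 9 enters row 1 and ejects 6. So w(3) = 6. P is now [[3, 9]].
Step i=2: Q has 2 at row 1, column 2; remove that cell from P, ejecting 9. So w(2) = 9. P is now [[3]].
Step i=1: Q has 1 at row 1, column 1; remove that cell from P, ejecting 3. So w(1) = 3. P is now [].

So w = 3 9 6 8 4 7 1 2 5.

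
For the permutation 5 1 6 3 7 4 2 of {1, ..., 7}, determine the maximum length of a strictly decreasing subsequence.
3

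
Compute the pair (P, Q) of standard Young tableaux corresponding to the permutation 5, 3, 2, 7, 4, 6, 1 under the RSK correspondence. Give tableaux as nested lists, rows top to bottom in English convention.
P = [[1, 4, 6], [2, 7], [3], [5]], Q = [[1, 4, 6], [2, 5], [3], [7]]

Insert each entry of the permutation into P by Schensted row insertion, recording in Q the position of each new cell.

Insert 5: appended to row 1. P = [[5]], Q = [[1]].
Insert 3: 3 bumps 5 from row 1; 5 starts row 2. P = [[3], [5]], Q = [[1], [2]].
Insert 2: 2 bumps 3 from row 1; 3 bumps 5 from row 2; 5 starts row 3. P = [[2], [3], [5]], Q = [[1], [2], [3]].
Insert 7: appended to row 1. P = [[2, 7], [3], [5]], Q = [[1, 4], [2], [3]].
Insert 4: 4 bumps 7 from row 1; 7 appends to row 2. P = [[2, 4], [3, 7], [5]], Q = [[1, 4], [2, 5], [3]].
Insert 6: appended to row 1. P = [[2, 4, 6], [3, 7], [5]], Q = [[1, 4, 6], [2, 5], [3]].
Insert 1: 1 bumps 2 from row 1; 2 bumps 3 from row 2; 3 bumps 5 from row 3; 5 starts row 4. P = [[1, 4, 6], [2, 7], [3], [5]], Q = [[1, 4, 6], [2, 5], [3], [7]].

So P = [[1, 4, 6], [2, 7], [3], [5]], Q = [[1, 4, 6], [2, 5], [3], [7]].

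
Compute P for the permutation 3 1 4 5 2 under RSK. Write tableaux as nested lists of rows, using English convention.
P = [[1, 2, 5], [3, 4]]

Insert 3: appended to row 1. P = [[3]].
Insert 1: 1 bumps 3 from row 1; 3 starts row 2. P = [[1], [3]].
Insert 4: appended to row 1. P = [[1, 4], [3]].
Insert 5: appended to row 1. P = [[1, 4, 5], [3]].
Insert 2: 2 bumps 4 from row 1; 4 appends to row 2. P = [[1, 2, 5], [3, 4]].

So P = [[1, 2, 5], [3, 4]].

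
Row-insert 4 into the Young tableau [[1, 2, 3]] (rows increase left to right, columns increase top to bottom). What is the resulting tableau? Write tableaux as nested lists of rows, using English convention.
4 is larger than every entry of row 1, so it is appended to row 1. The new tableau is [[1, 2, 3, 4]].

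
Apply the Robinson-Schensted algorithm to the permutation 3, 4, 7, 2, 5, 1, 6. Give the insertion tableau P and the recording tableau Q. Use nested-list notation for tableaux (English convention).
Insert each entry of the permutation into P by Schensted row insertion, recording in Q the position of each new cell.

Insert 3: appended to row 1. P = [[3]].
Insert 4: appended to row 1. P = [[3, 4]].
Insert 7: appended to row 1. P = [[3, 4, 7]].
Insert 2: 2 bumps 3 from row 1; 3 starts row 2. P = [[2, 4, 7], [3]].
Insert 5: 5 bumps 7 from row 1; 7 appends to row 2. P = [[2, 4, 5], [3, 7]].
Insert 1: 1 bumps 2 from row 1; 2 bumps 3 from row 2; 3 starts row 3. P = [[1, 4, 5], [2, 7], [3]].
Insert 6: appended to row 1. P = [[1, 4, 5, 6], [2, 7], [3]].

So P = [[1, 4, 5, 6], [2, 7], [3]], Q = [[1, 2, 3, 7], [4, 5], [6]].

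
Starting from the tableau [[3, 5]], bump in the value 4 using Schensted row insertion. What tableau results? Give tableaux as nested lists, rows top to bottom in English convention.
In row 1, 4 replaces 5 (the leftmost entry greater than 4); 5 is bumped to row 2. 5 starts a new row 2. The new tableau is [[3, 4], [5]].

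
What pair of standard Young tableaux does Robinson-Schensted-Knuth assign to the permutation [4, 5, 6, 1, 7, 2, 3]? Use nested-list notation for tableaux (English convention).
Insert each entry of the permutation into P by Schensted row insertion, recording in Q the position of each new cell.

Insert 4: appended to row 1. P = [[4]], Q = [[1]].
Insert 5: appended to row 1. P = [[4, 5]], Q = [[1, 2]].
Insert 6: appended to row 1. P = [[4, 5, 6]], Q = [[1, 2, 3]].
Insert 1: 1 bumps 4 from row 1; 4 starts row 2. P = [[1, 5, 6], [4]], Q = [[1, 2, 3], [4]].
Insert 7: appended to row 1. P = [[1, 5, 6, 7], [4]], Q = [[1, 2, 3, 5], [4]].
Insert 2: 2 bumps 5 from row 1; 5 appends to row 2. P = [[1, 2, 6, 7], [4, 5]], Q = [[1, 2, 3, 5], [4, 6]].
Insert 3: 3 bumps 6 from row 1; 6 appends to row 2. P = [[1, 2, 3, 7], [4, 5, 6]], Q = [[1, 2, 3, 5], [4, 6, 7]].

So P = [[1, 2, 3, 7], [4, 5, 6]], Q = [[1, 2, 3, 5], [4, 6, 7]].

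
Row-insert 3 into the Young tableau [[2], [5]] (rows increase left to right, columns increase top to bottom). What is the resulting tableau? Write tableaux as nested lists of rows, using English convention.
3 is larger than every entry of row 1, so it is appended to row 1. The new tableau is [[2, 3], [5]].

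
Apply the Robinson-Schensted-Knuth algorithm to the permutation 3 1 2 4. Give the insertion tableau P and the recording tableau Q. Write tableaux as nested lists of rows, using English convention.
Insert each entry of the permutation into P by Schensted row insertion, recording in Q the position of each new cell.

Insert 3: appended to row 1. P = [[3]].
Insert 1: 1 bumps 3 from row 1; 3 starts row 2. P = [[1], [3]].
Insert 2: appended to row 1. P = [[1, 2], [3]].
Insert 4: appended to row 1. P = [[1, 2, 4], [3]].

So P = [[1, 2, 4], [3]], Q = [[1, 3, 4], [2]].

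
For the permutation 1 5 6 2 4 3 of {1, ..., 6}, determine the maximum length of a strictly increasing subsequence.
3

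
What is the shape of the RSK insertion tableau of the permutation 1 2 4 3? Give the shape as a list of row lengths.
[3, 1]

Row-insert each entry into an empty tableau.

After inserting 1: P = [[1]].
After inserting 2: P = [[1, 2]].
After inserting 4: P = [[1, 2, 4]].
After inserting 3: P = [[1, 2, 3], [4]].

The final insertion tableau P = [[1, 2, 3], [4]] has shape [3, 1].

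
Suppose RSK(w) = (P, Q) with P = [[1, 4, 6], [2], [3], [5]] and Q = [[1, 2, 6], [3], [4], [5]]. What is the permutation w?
3 5 4 2 1 6

Reverse the RSK construction: for i from n down to 1, find the cell of Q containing i, remove the entry at that cell from P, and reverse-bump it up through P; the value ejected from row 1 is w(i).

Step i=6: Q has 6 at row 1, column 3; remove that cell from P, ejecting 6. So w(6) = 6. P is now [[1, 4], [2], [3], [5]].
Step i=5: Q has 5 at row 4, column 1; remove 5 from row 4 of P and reverse-bump: 5 enters row 3 and ejects 3; 3 enters row 2 and ejects 2; 2 enters row 1 and ejects 1. So w(5) = 1. P is now [[2, 4], [3], [5]].
Step i=4: Q has 4 at row 3, column 1; remove 5 from row 3 of P and reverse-bump: 5 enters row 2 and ejects 3; 3 enters row 1 and ejects 2. So w(4) = 2. P is now [[3, 4], [5]].
Step i=3: Q has 3 at row 2, column 1; remove 5 from row 2 of P and reverse-bump: 5 enters row 1 and ejects 4. So w(3) = 4. P is now [[3, 5]].
Step i=2: Q has 2 at row 1, column 2; remove that cell from P, ejecting 5. So w(2) = 5. P is now [[3]].
Step i=1: Q has 1 at row 1, column 1; remove that cell from P, ejecting 3. So w(1) = 3. P is now [].

So w = 3 5 4 2 1 6.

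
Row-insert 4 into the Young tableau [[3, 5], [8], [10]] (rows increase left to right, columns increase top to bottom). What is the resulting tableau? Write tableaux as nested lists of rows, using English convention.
[[3, 4], [5], [8], [10]]

In row 1, 4 replaces 5 (the leftmost entry greater than 4); 5 is bumped to row 2. In row 2, 5 replaces 8 (the leftmost entry greater than 5); 8 is bumped to row 3. In row 3, 8 replaces 10 (the leftmost entry greater than 8); 10 is bumped to row 4. 10 starts a new row 4. The new tableau is [[3, 4], [5], [8], [10]].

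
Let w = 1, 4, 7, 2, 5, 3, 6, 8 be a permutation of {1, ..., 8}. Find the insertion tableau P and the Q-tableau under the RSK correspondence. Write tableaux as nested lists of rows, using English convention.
P = [[1, 2, 3, 6, 8], [4, 5], [7]], Q = [[1, 2, 3, 7, 8], [4, 5], [6]]

Insert each entry of the permutation into P by Schensted row insertion, recording in Q the position of each new cell.

Insert 1: appended to row 1. P = [[1]], Q = [[1]].
Insert 4: appended to row 1. P = [[1, 4]], Q = [[1, 2]].
Insert 7: appended to row 1. P = [[1, 4, 7]], Q = [[1, 2, 3]].
Insert 2: 2 bumps 4 from row 1; 4 starts row 2. P = [[1, 2, 7], [4]], Q = [[1, 2, 3], [4]].
Insert 5: 5 bumps 7 from row 1; 7 appends to row 2. P = [[1, 2, 5], [4, 7]], Q = [[1, 2, 3], [4, 5]].
Insert 3: 3 bumps 5 from row 1; 5 bumps 7 from row 2; 7 starts row 3. P = [[1, 2, 3], [4, 5], [7]], Q = [[1, 2, 3], [4, 5], [6]].
Insert 6: appended to row 1. P = [[1, 2, 3, 6], [4, 5], [7]], Q = [[1, 2, 3, 7], [4, 5], [6]].
Insert 8: appended to row 1. P = [[1, 2, 3, 6, 8], [4, 5], [7]], Q = [[1, 2, 3, 7, 8], [4, 5], [6]].

So P = [[1, 2, 3, 6, 8], [4, 5], [7]], Q = [[1, 2, 3, 7, 8], [4, 5], [6]].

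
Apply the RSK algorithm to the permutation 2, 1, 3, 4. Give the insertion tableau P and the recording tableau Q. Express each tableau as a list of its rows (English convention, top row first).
P = [[1, 3, 4], [2]], Q = [[1, 3, 4], [2]]

Insert each entry of the permutation into P by Schensted row insertion, recording in Q the position of each new cell.

Insert 2: appended to row 1. P = [[2]].
Insert 1: 1 bumps 2 from row 1; 2 starts row 2. P = [[1], [2]].
Insert 3: appended to row 1. P = [[1, 3], [2]].
Insert 4: appended to row 1. P = [[1, 3, 4], [2]].

So P = [[1, 3, 4], [2]], Q = [[1, 3, 4], [2]].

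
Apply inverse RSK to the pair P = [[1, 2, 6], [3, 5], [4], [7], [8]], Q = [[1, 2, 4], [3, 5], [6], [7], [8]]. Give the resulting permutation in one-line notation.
Reverse the RSK construction: for i from n down to 1, find the cell of Q containing i, remove the entry at that cell from P, and reverse-bump it up through P; the value ejected from row 1 is w(i).

Step i=8: Q has 8 at row 5, column 1; remove 8 from row 5 of P and reverse-bump: 8 enters row 4 and ejects 7; 7 enters row 3 and ejects 4; 4 enters row 2 and ejects 3; 3 enters row 1 and ejects 2. So w(8) = 2. P is now [[1, 3, 6], [4, 5], [7], [8]].
Step i=7: Q has 7 at row 4, column 1; remove 8 from row 4 of P and reverse-bump: 8 enters row 3 and ejects 7; 7 enters row 2 and ejects 5; 5 enters row 1 and ejects 3. So w(7) = 3. P is now [[1, 5, 6], [4, 7], [8]].
Step i=6: Q has 6 at row 3, column 1; remove 8 from row 3 of P and reverse-bump: 8 enters row 2 and ejects 7; 7 enters row 1 and ejects 6. So w(6) = 6. P is now [[1, 5, 7], [4, 8]].
Step i=5: Q has 5 at row 2, column 2; remove 8 from row 2 of P and reverse-bump: 8 enters row 1 and ejects 7. So w(5) = 7. P is now [[1, 5, 8], [4]].
Step i=4: Q has 4 at row 1, column 3; remove that cell from P, ejecting 8. So w(4) = 8. P is now [[1, 5], [4]].
Step i=3: Q has 3 at row 2, column 1; remove 4 from row 2 of P and reverse-bump: 4 enters row 1 and ejects 1. So w(3) = 1. P is now [[4, 5]].
Step i=2: Q has 2 at row 1, column 2; remove that cell from P, ejecting 5. So w(2) = 5. P is now [[4]].
Step i=1: Q has 1 at row 1, column 1; remove that cell from P, ejecting 4. So w(1) = 4. P is now [].

So w = 4 5 1 8 7 6 3 2.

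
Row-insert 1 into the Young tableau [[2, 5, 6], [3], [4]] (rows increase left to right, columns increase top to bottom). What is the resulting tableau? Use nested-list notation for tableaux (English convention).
[[1, 5, 6], [2], [3], [4]]

In row 1, 1 replaces 2 (the leftmost entry greater than 1); 2 is bumped to row 2. In row 2, 2 replaces 3 (the leftmost entry greater than 2); 3 is bumped to row 3. In row 3, 3 replaces 4 (the leftmost entry greater than 3); 4 is bumped to row 4. 4 starts a new row 4. The new tableau is [[1, 5, 6], [2], [3], [4]].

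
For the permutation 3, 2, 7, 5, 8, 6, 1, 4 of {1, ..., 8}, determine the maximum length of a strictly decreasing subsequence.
3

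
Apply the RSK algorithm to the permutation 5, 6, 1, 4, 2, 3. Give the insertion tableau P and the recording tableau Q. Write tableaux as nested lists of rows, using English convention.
P = [[1, 2, 3], [4, 6], [5]], Q = [[1, 2, 6], [3, 4], [5]]

Insert each entry of the permutation into P by Schensted row insertion, recording in Q the position of each new cell.

Insert 5: appended to row 1. P = [[5]], Q = [[1]].
Insert 6: appended to row 1. P = [[5, 6]], Q = [[1, 2]].
Insert 1: 1 bumps 5 from row 1; 5 starts row 2. P = [[1, 6], [5]], Q = [[1, 2], [3]].
Insert 4: 4 bumps 6 from row 1; 6 appends to row 2. P = [[1, 4], [5, 6]], Q = [[1, 2], [3, 4]].
Insert 2: 2 bumps 4 from row 1; 4 bumps 5 from row 2; 5 starts row 3. P = [[1, 2], [4, 6], [5]], Q = [[1, 2], [3, 4], [5]].
Insert 3: appended to row 1. P = [[1, 2, 3], [4, 6], [5]], Q = [[1, 2, 6], [3, 4], [5]].

So P = [[1, 2, 3], [4, 6], [5]], Q = [[1, 2, 6], [3, 4], [5]].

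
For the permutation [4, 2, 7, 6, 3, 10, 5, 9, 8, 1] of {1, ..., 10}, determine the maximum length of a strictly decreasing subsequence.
4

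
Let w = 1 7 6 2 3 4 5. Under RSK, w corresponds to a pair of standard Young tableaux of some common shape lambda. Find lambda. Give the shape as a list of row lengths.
RSK row insertion gives P = [[1, 2, 3, 4, 5], [6], [7]], which has shape [5, 1, 1].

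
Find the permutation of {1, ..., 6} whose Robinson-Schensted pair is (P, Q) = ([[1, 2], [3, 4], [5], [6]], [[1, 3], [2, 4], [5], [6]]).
3 1 6 5 4 2

Reverse the RSK construction: for i from n down to 1, find the cell of Q containing i, remove the entry at that cell from P, and reverse-bump it up through P; the value ejected from row 1 is w(i).

Step i=6: Q has 6 at row 4, column 1; remove 6 from row 4 of P and reverse-bump: 6 enters row 3 and ejects 5; 5 enters row 2 and ejects 4; 4 enters row 1 and ejects 2. So w(6) = 2. P is now [[1, 4], [3, 5], [6]].
Step i=5: Q has 5 at row 3, column 1; remove 6 from row 3 of P and reverse-bump: 6 enters row 2 and ejects 5; 5 enters row 1 and ejects 4. So w(5) = 4. P is now [[1, 5], [3, 6]].
Step i=4: Q has 4 at row 2, column 2; remove 6 from row 2 of P and reverse-bump: 6 enters row 1 and ejects 5. So w(4) = 5. P is now [[1, 6], [3]].
Step i=3: Q has 3 at row 1, column 2; remove that cell from P, ejecting 6. So w(3) = 6. P is now [[1], [3]].
Step i=2: Q has 2 at row 2, column 1; remove 3 from row 2 of P and reverse-bump: 3 enters row 1 and ejects 1. So w(2) = 1. P is now [[3]].
Step i=1: Q has 1 at row 1, column 1; remove that cell from P, ejecting 3. So w(1) = 3. P is now [].

So w = 3 1 6 5 4 2.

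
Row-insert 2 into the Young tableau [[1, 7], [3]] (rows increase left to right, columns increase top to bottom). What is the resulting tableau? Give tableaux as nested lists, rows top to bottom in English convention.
In row 1, 2 replaces 7 (the leftmost entry greater than 2); 7 is bumped to row 2. 7 is appended to row 2. The new tableau is [[1, 2], [3, 7]].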